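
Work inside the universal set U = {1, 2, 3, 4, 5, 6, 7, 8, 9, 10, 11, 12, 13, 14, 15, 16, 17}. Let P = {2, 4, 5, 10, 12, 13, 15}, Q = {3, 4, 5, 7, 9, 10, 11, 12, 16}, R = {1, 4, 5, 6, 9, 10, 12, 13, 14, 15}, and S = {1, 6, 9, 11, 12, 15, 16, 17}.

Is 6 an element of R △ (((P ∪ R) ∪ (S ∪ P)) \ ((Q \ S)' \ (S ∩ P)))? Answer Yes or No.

6 ∉ P and 6 ∈ R, so 6 ∈ P ∪ R
6 ∈ S and 6 ∉ P, so 6 ∈ S ∪ P
6 ∈ (P ∪ R) and 6 ∈ (S ∪ P), so 6 ∈ (P ∪ R) ∪ (S ∪ P)
6 ∉ Q and 6 ∈ S, so 6 ∉ Q \ S
6 ∈ (Q \ S)' since 6 ∉ (Q \ S)
6 ∈ S and 6 ∉ P, so 6 ∉ S ∩ P
6 ∈ (Q \ S)' and 6 ∉ (S ∩ P), so 6 ∈ (Q \ S)' \ (S ∩ P)
6 ∈ ((P ∪ R) ∪ (S ∪ P)) and 6 ∈ ((Q \ S)' \ (S ∩ P)), so 6 ∉ ((P ∪ R) ∪ (S ∪ P)) \ ((Q \ S)' \ (S ∩ P))
6 ∈ R and 6 ∉ (((P ∪ R) ∪ (S ∪ P)) \ ((Q \ S)' \ (S ∩ P))), so 6 ∈ R △ (((P ∪ R) ∪ (S ∪ P)) \ ((Q \ S)' \ (S ∩ P)))

Yes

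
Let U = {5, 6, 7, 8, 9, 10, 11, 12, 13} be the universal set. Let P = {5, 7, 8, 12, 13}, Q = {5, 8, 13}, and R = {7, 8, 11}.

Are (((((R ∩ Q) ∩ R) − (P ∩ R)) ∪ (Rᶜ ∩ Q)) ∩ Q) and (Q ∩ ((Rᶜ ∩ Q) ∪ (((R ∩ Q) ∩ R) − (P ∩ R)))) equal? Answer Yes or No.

R ∩ Q = {8}
(R ∩ Q) ∩ R = {8}
P ∩ R = {7, 8}
((R ∩ Q) ∩ R) − (P ∩ R) = {}
Rᶜ = {5, 6, 9, 10, 12, 13}
Rᶜ ∩ Q = {5, 13}
(((R ∩ Q) ∩ R) − (P ∩ R)) ∪ (Rᶜ ∩ Q) = {5, 13}
((((R ∩ Q) ∩ R) − (P ∩ R)) ∪ (Rᶜ ∩ Q)) ∩ Q = {5, 13}
(Rᶜ ∩ Q) ∪ (((R ∩ Q) ∩ R) − (P ∩ R)) = {5, 13}
Q ∩ ((Rᶜ ∩ Q) ∪ (((R ∩ Q) ∩ R) − (P ∩ R))) = {5, 13}
Both equal {5, 13}, so ((((R ∩ Q) ∩ R) − (P ∩ R)) ∪ (Rᶜ ∩ Q)) ∩ Q = Q ∩ ((Rᶜ ∩ Q) ∪ (((R ∩ Q) ∩ R) − (P ∩ R))).

Yes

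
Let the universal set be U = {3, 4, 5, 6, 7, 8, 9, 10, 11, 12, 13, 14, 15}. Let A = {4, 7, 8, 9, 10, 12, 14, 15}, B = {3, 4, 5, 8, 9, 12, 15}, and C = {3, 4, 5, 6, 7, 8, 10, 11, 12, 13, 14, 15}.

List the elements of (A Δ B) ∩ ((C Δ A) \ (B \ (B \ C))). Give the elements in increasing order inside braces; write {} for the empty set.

{}

A Δ B = {3, 5, 7, 10, 14}
C Δ A = {3, 5, 6, 9, 11, 13}
B \ C = {9}
B \ (B \ C) = {3, 4, 5, 8, 12, 15}
(C Δ A) \ (B \ (B \ C)) = {6, 9, 11, 13}
(A Δ B) ∩ ((C Δ A) \ (B \ (B \ C))) = {}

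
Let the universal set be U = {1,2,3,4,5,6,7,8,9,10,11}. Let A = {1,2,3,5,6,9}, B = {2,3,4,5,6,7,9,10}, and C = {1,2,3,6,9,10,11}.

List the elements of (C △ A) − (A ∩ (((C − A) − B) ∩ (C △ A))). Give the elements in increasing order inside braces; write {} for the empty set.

C △ A = {5,10,11}
C − A = {10,11}
(C − A) − B = {11}
((C − A) − B) ∩ (C △ A) = {11}
A ∩ (((C − A) − B) ∩ (C △ A)) = {}
(C △ A) − (A ∩ (((C − A) − B) ∩ (C △ A))) = {5,10,11}

{5,10,11}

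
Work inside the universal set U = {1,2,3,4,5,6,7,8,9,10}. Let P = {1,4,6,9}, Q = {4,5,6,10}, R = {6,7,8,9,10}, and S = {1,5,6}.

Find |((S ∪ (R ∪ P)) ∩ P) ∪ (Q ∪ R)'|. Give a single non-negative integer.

6

R ∪ P = {1,4,6,7,8,9,10}
S ∪ (R ∪ P) = {1,4,5,6,7,8,9,10}
(S ∪ (R ∪ P)) ∩ P = {1,4,6,9}
Q ∪ R = {4,5,6,7,8,9,10}
(Q ∪ R)' = {1,2,3}
((S ∪ (R ∪ P)) ∩ P) ∪ (Q ∪ R)' = {1,2,3,4,6,9}
|((S ∪ (R ∪ P)) ∩ P) ∪ (Q ∪ R)'| = 6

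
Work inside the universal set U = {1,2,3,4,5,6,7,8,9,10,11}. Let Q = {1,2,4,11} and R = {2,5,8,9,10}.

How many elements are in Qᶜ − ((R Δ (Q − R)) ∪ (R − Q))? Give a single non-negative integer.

3

Qᶜ = {3,5,6,7,8,9,10}
Q − R = {1,4,11}
R Δ (Q − R) = {1,2,4,5,8,9,10,11}
R − Q = {5,8,9,10}
(R Δ (Q − R)) ∪ (R − Q) = {1,2,4,5,8,9,10,11}
Qᶜ − ((R Δ (Q − R)) ∪ (R − Q)) = {3,6,7}
|Qᶜ − ((R Δ (Q − R)) ∪ (R − Q))| = 3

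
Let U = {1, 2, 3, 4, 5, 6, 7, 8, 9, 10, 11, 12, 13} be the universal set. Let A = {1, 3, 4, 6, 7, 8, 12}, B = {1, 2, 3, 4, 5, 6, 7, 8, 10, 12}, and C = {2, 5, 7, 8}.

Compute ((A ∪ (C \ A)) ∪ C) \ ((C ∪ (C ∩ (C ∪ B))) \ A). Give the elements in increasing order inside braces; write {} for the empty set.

{1, 3, 4, 6, 7, 8, 12}

C \ A = {2, 5}
A ∪ (C \ A) = {1, 2, 3, 4, 5, 6, 7, 8, 12}
(A ∪ (C \ A)) ∪ C = {1, 2, 3, 4, 5, 6, 7, 8, 12}
C ∪ B = {1, 2, 3, 4, 5, 6, 7, 8, 10, 12}
C ∩ (C ∪ B) = {2, 5, 7, 8}
C ∪ (C ∩ (C ∪ B)) = {2, 5, 7, 8}
(C ∪ (C ∩ (C ∪ B))) \ A = {2, 5}
((A ∪ (C \ A)) ∪ C) \ ((C ∪ (C ∩ (C ∪ B))) \ A) = {1, 3, 4, 6, 7, 8, 12}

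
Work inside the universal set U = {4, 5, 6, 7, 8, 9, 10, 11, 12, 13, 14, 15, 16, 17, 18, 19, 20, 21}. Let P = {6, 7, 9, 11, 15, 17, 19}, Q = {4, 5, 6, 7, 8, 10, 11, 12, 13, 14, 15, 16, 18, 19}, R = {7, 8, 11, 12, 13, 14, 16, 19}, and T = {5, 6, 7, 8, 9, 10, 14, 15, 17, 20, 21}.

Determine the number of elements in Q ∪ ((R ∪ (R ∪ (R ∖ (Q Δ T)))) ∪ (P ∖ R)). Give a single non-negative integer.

16

Q Δ T = {4, 9, 11, 12, 13, 16, 17, 18, 19, 20, 21}
R ∖ (Q Δ T) = {7, 8, 14}
R ∪ (R ∖ (Q Δ T)) = {7, 8, 11, 12, 13, 14, 16, 19}
R ∪ (R ∪ (R ∖ (Q Δ T))) = {7, 8, 11, 12, 13, 14, 16, 19}
P ∖ R = {6, 9, 15, 17}
(R ∪ (R ∪ (R ∖ (Q Δ T)))) ∪ (P ∖ R) = {6, 7, 8, 9, 11, 12, 13, 14, 15, 16, 17, 19}
Q ∪ ((R ∪ (R ∪ (R ∖ (Q Δ T)))) ∪ (P ∖ R)) = {4, 5, 6, 7, 8, 9, 10, 11, 12, 13, 14, 15, 16, 17, 18, 19}
|Q ∪ ((R ∪ (R ∪ (R ∖ (Q Δ T)))) ∪ (P ∖ R))| = 16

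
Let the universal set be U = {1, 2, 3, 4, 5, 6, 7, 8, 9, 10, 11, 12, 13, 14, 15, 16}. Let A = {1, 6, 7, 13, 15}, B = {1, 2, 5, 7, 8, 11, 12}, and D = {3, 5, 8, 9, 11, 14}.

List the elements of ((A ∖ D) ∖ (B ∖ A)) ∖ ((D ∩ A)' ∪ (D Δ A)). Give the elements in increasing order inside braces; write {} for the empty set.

A ∖ D = {1, 6, 7, 13, 15}
B ∖ A = {2, 5, 8, 11, 12}
(A ∖ D) ∖ (B ∖ A) = {1, 6, 7, 13, 15}
D ∩ A = {}
(D ∩ A)' = {1, 2, 3, 4, 5, 6, 7, 8, 9, 10, 11, 12, 13, 14, 15, 16}
D Δ A = {1, 3, 5, 6, 7, 8, 9, 11, 13, 14, 15}
(D ∩ A)' ∪ (D Δ A) = {1, 2, 3, 4, 5, 6, 7, 8, 9, 10, 11, 12, 13, 14, 15, 16}
((A ∖ D) ∖ (B ∖ A)) ∖ ((D ∩ A)' ∪ (D Δ A)) = {}

{}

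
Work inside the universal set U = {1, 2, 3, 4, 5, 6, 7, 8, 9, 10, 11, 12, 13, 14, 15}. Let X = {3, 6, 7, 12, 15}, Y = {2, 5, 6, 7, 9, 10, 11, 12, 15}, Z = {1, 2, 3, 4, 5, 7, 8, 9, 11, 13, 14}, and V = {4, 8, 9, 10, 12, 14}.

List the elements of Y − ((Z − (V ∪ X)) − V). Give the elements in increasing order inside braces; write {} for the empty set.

{6, 7, 9, 10, 12, 15}

V ∪ X = {3, 4, 6, 7, 8, 9, 10, 12, 14, 15}
Z − (V ∪ X) = {1, 2, 5, 11, 13}
(Z − (V ∪ X)) − V = {1, 2, 5, 11, 13}
Y − ((Z − (V ∪ X)) − V) = {6, 7, 9, 10, 12, 15}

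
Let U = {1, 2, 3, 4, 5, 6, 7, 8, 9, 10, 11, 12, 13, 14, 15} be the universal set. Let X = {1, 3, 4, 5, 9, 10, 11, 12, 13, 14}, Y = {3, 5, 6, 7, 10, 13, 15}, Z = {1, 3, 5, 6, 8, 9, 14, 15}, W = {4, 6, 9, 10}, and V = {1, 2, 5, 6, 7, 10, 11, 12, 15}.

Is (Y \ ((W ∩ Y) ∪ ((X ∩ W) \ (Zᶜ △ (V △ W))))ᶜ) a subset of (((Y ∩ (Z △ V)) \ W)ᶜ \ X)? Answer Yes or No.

No

W ∩ Y = {6, 10}
X ∩ W = {4, 9, 10}
Zᶜ = {2, 4, 7, 10, 11, 12, 13}
V △ W = {1, 2, 4, 5, 7, 9, 11, 12, 15}
Zᶜ △ (V △ W) = {1, 5, 9, 10, 13, 15}
(X ∩ W) \ (Zᶜ △ (V △ W)) = {4}
(W ∩ Y) ∪ ((X ∩ W) \ (Zᶜ △ (V △ W))) = {4, 6, 10}
((W ∩ Y) ∪ ((X ∩ W) \ (Zᶜ △ (V △ W))))ᶜ = {1, 2, 3, 5, 7, 8, 9, 11, 12, 13, 14, 15}
Y \ ((W ∩ Y) ∪ ((X ∩ W) \ (Zᶜ △ (V △ W))))ᶜ = {6, 10}
Z △ V = {2, 3, 7, 8, 9, 10, 11, 12, 14}
Y ∩ (Z △ V) = {3, 7, 10}
(Y ∩ (Z △ V)) \ W = {3, 7}
((Y ∩ (Z △ V)) \ W)ᶜ = {1, 2, 4, 5, 6, 8, 9, 10, 11, 12, 13, 14, 15}
((Y ∩ (Z △ V)) \ W)ᶜ \ X = {2, 6, 8, 15}
10 ∈ Y \ ((W ∩ Y) ∪ ((X ∩ W) \ (Zᶜ △ (V △ W))))ᶜ but 10 ∉ ((Y ∩ (Z △ V)) \ W)ᶜ \ X, so the inclusion fails.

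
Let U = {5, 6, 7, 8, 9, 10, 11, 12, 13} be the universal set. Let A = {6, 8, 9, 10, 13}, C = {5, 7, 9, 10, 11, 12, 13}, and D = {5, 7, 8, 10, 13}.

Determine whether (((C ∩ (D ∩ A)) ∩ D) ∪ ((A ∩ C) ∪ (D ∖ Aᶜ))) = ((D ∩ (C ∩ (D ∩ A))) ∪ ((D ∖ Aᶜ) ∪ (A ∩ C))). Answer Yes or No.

D ∩ A = {8, 10, 13}
C ∩ (D ∩ A) = {10, 13}
(C ∩ (D ∩ A)) ∩ D = {10, 13}
A ∩ C = {9, 10, 13}
Aᶜ = {5, 7, 11, 12}
D ∖ Aᶜ = {8, 10, 13}
(A ∩ C) ∪ (D ∖ Aᶜ) = {8, 9, 10, 13}
((C ∩ (D ∩ A)) ∩ D) ∪ ((A ∩ C) ∪ (D ∖ Aᶜ)) = {8, 9, 10, 13}
D ∩ (C ∩ (D ∩ A)) = {10, 13}
(D ∖ Aᶜ) ∪ (A ∩ C) = {8, 9, 10, 13}
(D ∩ (C ∩ (D ∩ A))) ∪ ((D ∖ Aᶜ) ∪ (A ∩ C)) = {8, 9, 10, 13}
Both equal {8, 9, 10, 13}, so ((C ∩ (D ∩ A)) ∩ D) ∪ ((A ∩ C) ∪ (D ∖ Aᶜ)) = (D ∩ (C ∩ (D ∩ A))) ∪ ((D ∖ Aᶜ) ∪ (A ∩ C)).

Yes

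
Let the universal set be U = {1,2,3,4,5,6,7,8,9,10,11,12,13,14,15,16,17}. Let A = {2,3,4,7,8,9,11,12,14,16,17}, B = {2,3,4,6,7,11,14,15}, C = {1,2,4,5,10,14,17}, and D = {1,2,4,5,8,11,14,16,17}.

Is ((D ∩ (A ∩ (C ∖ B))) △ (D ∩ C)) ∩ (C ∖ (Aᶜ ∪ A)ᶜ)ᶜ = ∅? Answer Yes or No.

Yes

C ∖ B = {1,5,10,17}
A ∩ (C ∖ B) = {17}
D ∩ (A ∩ (C ∖ B)) = {17}
D ∩ C = {1,2,4,5,14,17}
(D ∩ (A ∩ (C ∖ B))) △ (D ∩ C) = {1,2,4,5,14}
Aᶜ = {1,5,6,10,13,15}
Aᶜ ∪ A = {1,2,3,4,5,6,7,8,9,10,11,12,13,14,15,16,17}
(Aᶜ ∪ A)ᶜ = {}
C ∖ (Aᶜ ∪ A)ᶜ = {1,2,4,5,10,14,17}
(C ∖ (Aᶜ ∪ A)ᶜ)ᶜ = {3,6,7,8,9,11,12,13,15,16}
{1,2,4,5,14} and {3,6,7,8,9,11,12,13,15,16} share no elements.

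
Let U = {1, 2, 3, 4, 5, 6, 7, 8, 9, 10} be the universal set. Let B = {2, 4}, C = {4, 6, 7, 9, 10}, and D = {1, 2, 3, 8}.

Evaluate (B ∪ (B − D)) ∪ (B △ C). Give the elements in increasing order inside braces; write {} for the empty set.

B − D = {4}
B ∪ (B − D) = {2, 4}
B △ C = {2, 6, 7, 9, 10}
(B ∪ (B − D)) ∪ (B △ C) = {2, 4, 6, 7, 9, 10}

{2, 4, 6, 7, 9, 10}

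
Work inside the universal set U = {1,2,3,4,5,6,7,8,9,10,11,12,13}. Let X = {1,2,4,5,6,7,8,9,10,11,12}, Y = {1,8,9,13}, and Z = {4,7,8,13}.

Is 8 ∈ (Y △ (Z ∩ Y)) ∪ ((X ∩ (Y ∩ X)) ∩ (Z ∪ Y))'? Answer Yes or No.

8 ∈ Z and 8 ∈ Y, so 8 ∈ Z ∩ Y
8 ∈ Y and 8 ∈ (Z ∩ Y), so 8 ∉ Y △ (Z ∩ Y)
8 ∈ Y and 8 ∈ X, so 8 ∈ Y ∩ X
8 ∈ X and 8 ∈ (Y ∩ X), so 8 ∈ X ∩ (Y ∩ X)
8 ∈ Z and 8 ∈ Y, so 8 ∈ Z ∪ Y
8 ∈ (X ∩ (Y ∩ X)) and 8 ∈ (Z ∪ Y), so 8 ∈ (X ∩ (Y ∩ X)) ∩ (Z ∪ Y)
8 ∉ ((X ∩ (Y ∩ X)) ∩ (Z ∪ Y))' since 8 ∈ ((X ∩ (Y ∩ X)) ∩ (Z ∪ Y))
8 ∉ (Y △ (Z ∩ Y)) and 8 ∉ ((X ∩ (Y ∩ X)) ∩ (Z ∪ Y))', so 8 ∉ (Y △ (Z ∩ Y)) ∪ ((X ∩ (Y ∩ X)) ∩ (Z ∪ Y))'

No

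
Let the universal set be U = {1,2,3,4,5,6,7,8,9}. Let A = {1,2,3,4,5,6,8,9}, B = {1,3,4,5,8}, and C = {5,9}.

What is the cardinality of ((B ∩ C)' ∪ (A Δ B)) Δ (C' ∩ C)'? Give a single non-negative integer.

1

B ∩ C = {5}
(B ∩ C)' = {1,2,3,4,6,7,8,9}
A Δ B = {2,6,9}
(B ∩ C)' ∪ (A Δ B) = {1,2,3,4,6,7,8,9}
C' = {1,2,3,4,6,7,8}
C' ∩ C = {}
(C' ∩ C)' = {1,2,3,4,5,6,7,8,9}
((B ∩ C)' ∪ (A Δ B)) Δ (C' ∩ C)' = {5}
|((B ∩ C)' ∪ (A Δ B)) Δ (C' ∩ C)'| = 1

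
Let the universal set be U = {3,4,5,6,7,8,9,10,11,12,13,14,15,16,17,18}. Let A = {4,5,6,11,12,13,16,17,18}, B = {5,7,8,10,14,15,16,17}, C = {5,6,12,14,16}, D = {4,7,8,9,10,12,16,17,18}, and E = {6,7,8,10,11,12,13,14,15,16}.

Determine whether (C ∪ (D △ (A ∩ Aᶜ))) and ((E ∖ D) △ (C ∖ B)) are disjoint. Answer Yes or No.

Aᶜ = {3,7,8,9,10,14,15}
A ∩ Aᶜ = {}
D △ (A ∩ Aᶜ) = {4,7,8,9,10,12,16,17,18}
C ∪ (D △ (A ∩ Aᶜ)) = {4,5,6,7,8,9,10,12,14,16,17,18}
E ∖ D = {6,11,13,14,15}
C ∖ B = {6,12}
(E ∖ D) △ (C ∖ B) = {11,12,13,14,15}
12 lies in both, so they are not disjoint.

No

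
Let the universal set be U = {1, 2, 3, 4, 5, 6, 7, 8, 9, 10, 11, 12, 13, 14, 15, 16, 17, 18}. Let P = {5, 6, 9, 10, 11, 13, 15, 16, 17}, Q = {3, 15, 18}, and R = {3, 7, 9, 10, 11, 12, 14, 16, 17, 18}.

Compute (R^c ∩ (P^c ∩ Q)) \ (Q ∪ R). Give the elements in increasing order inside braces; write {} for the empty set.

{}

R^c = {1, 2, 4, 5, 6, 8, 13, 15}
P^c = {1, 2, 3, 4, 7, 8, 12, 14, 18}
P^c ∩ Q = {3, 18}
R^c ∩ (P^c ∩ Q) = {}
Q ∪ R = {3, 7, 9, 10, 11, 12, 14, 15, 16, 17, 18}
(R^c ∩ (P^c ∩ Q)) \ (Q ∪ R) = {}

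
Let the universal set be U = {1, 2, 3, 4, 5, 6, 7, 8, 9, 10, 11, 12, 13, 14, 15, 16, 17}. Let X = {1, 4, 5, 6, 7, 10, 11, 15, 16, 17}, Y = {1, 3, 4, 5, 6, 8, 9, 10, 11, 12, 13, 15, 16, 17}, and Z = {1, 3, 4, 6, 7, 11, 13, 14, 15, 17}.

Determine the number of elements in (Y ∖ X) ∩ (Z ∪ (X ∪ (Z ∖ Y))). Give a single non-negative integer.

Y ∖ X = {3, 8, 9, 12, 13}
Z ∖ Y = {7, 14}
X ∪ (Z ∖ Y) = {1, 4, 5, 6, 7, 10, 11, 14, 15, 16, 17}
Z ∪ (X ∪ (Z ∖ Y)) = {1, 3, 4, 5, 6, 7, 10, 11, 13, 14, 15, 16, 17}
(Y ∖ X) ∩ (Z ∪ (X ∪ (Z ∖ Y))) = {3, 13}
|(Y ∖ X) ∩ (Z ∪ (X ∪ (Z ∖ Y)))| = 2

2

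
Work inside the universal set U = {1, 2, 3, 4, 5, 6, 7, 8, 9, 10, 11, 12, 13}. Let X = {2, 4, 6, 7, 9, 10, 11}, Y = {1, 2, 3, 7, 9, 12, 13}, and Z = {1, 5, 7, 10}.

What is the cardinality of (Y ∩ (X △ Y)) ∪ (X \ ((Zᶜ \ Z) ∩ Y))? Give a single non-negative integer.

9

X △ Y = {1, 3, 4, 6, 10, 11, 12, 13}
Y ∩ (X △ Y) = {1, 3, 12, 13}
Zᶜ = {2, 3, 4, 6, 8, 9, 11, 12, 13}
Zᶜ \ Z = {2, 3, 4, 6, 8, 9, 11, 12, 13}
(Zᶜ \ Z) ∩ Y = {2, 3, 9, 12, 13}
X \ ((Zᶜ \ Z) ∩ Y) = {4, 6, 7, 10, 11}
(Y ∩ (X △ Y)) ∪ (X \ ((Zᶜ \ Z) ∩ Y)) = {1, 3, 4, 6, 7, 10, 11, 12, 13}
|(Y ∩ (X △ Y)) ∪ (X \ ((Zᶜ \ Z) ∩ Y))| = 9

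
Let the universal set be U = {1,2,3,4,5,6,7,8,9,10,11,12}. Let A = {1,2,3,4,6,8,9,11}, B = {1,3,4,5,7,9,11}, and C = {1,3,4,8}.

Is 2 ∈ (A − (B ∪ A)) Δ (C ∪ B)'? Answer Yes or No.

Yes

2 ∉ B and 2 ∈ A, so 2 ∈ B ∪ A
2 ∈ A and 2 ∈ (B ∪ A), so 2 ∉ A − (B ∪ A)
2 ∉ C and 2 ∉ B, so 2 ∉ C ∪ B
2 ∈ (C ∪ B)' since 2 ∉ (C ∪ B)
2 ∉ (A − (B ∪ A)) and 2 ∈ (C ∪ B)', so 2 ∈ (A − (B ∪ A)) Δ (C ∪ B)'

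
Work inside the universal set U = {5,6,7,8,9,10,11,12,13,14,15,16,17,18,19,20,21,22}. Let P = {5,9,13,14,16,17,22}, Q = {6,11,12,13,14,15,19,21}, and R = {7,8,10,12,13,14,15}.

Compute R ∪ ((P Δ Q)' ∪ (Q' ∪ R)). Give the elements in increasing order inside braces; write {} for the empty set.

P Δ Q = {5,6,9,11,12,15,16,17,19,21,22}
(P Δ Q)' = {7,8,10,13,14,18,20}
Q' = {5,7,8,9,10,16,17,18,20,22}
Q' ∪ R = {5,7,8,9,10,12,13,14,15,16,17,18,20,22}
(P Δ Q)' ∪ (Q' ∪ R) = {5,7,8,9,10,12,13,14,15,16,17,18,20,22}
R ∪ ((P Δ Q)' ∪ (Q' ∪ R)) = {5,7,8,9,10,12,13,14,15,16,17,18,20,22}

{5,7,8,9,10,12,13,14,15,16,17,18,20,22}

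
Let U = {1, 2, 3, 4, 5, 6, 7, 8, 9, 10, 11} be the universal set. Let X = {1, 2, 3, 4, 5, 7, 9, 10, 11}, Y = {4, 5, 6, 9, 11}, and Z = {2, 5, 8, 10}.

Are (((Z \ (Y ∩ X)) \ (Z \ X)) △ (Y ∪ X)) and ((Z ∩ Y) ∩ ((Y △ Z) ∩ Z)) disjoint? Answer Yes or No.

Y ∩ X = {4, 5, 9, 11}
Z \ (Y ∩ X) = {2, 8, 10}
Z \ X = {8}
(Z \ (Y ∩ X)) \ (Z \ X) = {2, 10}
Y ∪ X = {1, 2, 3, 4, 5, 6, 7, 9, 10, 11}
((Z \ (Y ∩ X)) \ (Z \ X)) △ (Y ∪ X) = {1, 3, 4, 5, 6, 7, 9, 11}
Z ∩ Y = {5}
Y △ Z = {2, 4, 6, 8, 9, 10, 11}
(Y △ Z) ∩ Z = {2, 8, 10}
(Z ∩ Y) ∩ ((Y △ Z) ∩ Z) = {}
{1, 3, 4, 5, 6, 7, 9, 11} and {} share no elements.

Yes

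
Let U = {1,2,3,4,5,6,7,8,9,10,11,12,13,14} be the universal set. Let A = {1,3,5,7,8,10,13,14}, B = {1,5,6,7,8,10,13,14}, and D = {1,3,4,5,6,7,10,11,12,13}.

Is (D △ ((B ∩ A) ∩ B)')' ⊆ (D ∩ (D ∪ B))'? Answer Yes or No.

No

B ∩ A = {1,5,7,8,10,13,14}
(B ∩ A) ∩ B = {1,5,7,8,10,13,14}
((B ∩ A) ∩ B)' = {2,3,4,6,9,11,12}
D △ ((B ∩ A) ∩ B)' = {1,2,5,7,9,10,13}
(D △ ((B ∩ A) ∩ B)')' = {3,4,6,8,11,12,14}
D ∪ B = {1,3,4,5,6,7,8,10,11,12,13,14}
D ∩ (D ∪ B) = {1,3,4,5,6,7,10,11,12,13}
(D ∩ (D ∪ B))' = {2,8,9,14}
3 ∈ (D △ ((B ∩ A) ∩ B)')' but 3 ∉ (D ∩ (D ∪ B))', so the inclusion fails.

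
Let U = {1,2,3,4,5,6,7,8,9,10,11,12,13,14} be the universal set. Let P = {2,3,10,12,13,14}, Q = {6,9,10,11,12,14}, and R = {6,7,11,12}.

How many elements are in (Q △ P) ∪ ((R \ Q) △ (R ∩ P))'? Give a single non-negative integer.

12

Q △ P = {2,3,6,9,11,13}
R \ Q = {7}
R ∩ P = {12}
(R \ Q) △ (R ∩ P) = {7,12}
((R \ Q) △ (R ∩ P))' = {1,2,3,4,5,6,8,9,10,11,13,14}
(Q △ P) ∪ ((R \ Q) △ (R ∩ P))' = {1,2,3,4,5,6,8,9,10,11,13,14}
|(Q △ P) ∪ ((R \ Q) △ (R ∩ P))'| = 12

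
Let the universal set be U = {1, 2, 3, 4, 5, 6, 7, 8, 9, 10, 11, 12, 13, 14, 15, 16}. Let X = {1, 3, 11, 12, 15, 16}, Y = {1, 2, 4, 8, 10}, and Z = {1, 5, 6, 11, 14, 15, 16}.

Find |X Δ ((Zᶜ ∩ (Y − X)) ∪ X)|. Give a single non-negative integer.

4

Zᶜ = {2, 3, 4, 7, 8, 9, 10, 12, 13}
Y − X = {2, 4, 8, 10}
Zᶜ ∩ (Y − X) = {2, 4, 8, 10}
(Zᶜ ∩ (Y − X)) ∪ X = {1, 2, 3, 4, 8, 10, 11, 12, 15, 16}
X Δ ((Zᶜ ∩ (Y − X)) ∪ X) = {2, 4, 8, 10}
|X Δ ((Zᶜ ∩ (Y − X)) ∪ X)| = 4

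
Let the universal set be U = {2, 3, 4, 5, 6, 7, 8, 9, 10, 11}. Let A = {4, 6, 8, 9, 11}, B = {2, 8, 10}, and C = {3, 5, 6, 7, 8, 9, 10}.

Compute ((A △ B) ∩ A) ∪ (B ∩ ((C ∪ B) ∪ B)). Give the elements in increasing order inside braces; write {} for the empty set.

{2, 4, 6, 8, 9, 10, 11}

A △ B = {2, 4, 6, 9, 10, 11}
(A △ B) ∩ A = {4, 6, 9, 11}
C ∪ B = {2, 3, 5, 6, 7, 8, 9, 10}
(C ∪ B) ∪ B = {2, 3, 5, 6, 7, 8, 9, 10}
B ∩ ((C ∪ B) ∪ B) = {2, 8, 10}
((A △ B) ∩ A) ∪ (B ∩ ((C ∪ B) ∪ B)) = {2, 4, 6, 8, 9, 10, 11}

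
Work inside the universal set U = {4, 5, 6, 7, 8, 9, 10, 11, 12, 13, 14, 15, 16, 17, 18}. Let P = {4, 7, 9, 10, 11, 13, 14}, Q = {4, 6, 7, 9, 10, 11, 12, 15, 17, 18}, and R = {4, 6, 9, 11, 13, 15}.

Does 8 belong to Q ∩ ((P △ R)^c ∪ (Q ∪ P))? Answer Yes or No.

No

8 ∉ P and 8 ∉ R, so 8 ∉ P △ R
8 ∈ (P △ R)^c since 8 ∉ (P △ R)
8 ∉ Q and 8 ∉ P, so 8 ∉ Q ∪ P
8 ∈ (P △ R)^c and 8 ∉ (Q ∪ P), so 8 ∈ (P △ R)^c ∪ (Q ∪ P)
8 ∉ Q and 8 ∈ ((P △ R)^c ∪ (Q ∪ P)), so 8 ∉ Q ∩ ((P △ R)^c ∪ (Q ∪ P))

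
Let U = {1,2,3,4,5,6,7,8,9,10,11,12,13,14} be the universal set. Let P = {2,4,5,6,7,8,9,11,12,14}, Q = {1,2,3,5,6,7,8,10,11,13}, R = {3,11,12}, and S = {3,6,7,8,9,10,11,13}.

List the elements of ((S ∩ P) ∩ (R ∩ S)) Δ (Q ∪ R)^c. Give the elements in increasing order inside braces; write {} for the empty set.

S ∩ P = {6,7,8,9,11}
R ∩ S = {3,11}
(S ∩ P) ∩ (R ∩ S) = {11}
Q ∪ R = {1,2,3,5,6,7,8,10,11,12,13}
(Q ∪ R)^c = {4,9,14}
((S ∩ P) ∩ (R ∩ S)) Δ (Q ∪ R)^c = {4,9,11,14}

{4,9,11,14}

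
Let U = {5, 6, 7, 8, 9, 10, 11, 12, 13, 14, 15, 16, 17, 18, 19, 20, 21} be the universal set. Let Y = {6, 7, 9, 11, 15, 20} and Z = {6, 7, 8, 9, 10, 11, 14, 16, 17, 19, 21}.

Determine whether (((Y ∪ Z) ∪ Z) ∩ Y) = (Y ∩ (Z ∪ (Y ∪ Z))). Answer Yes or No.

Y ∪ Z = {6, 7, 8, 9, 10, 11, 14, 15, 16, 17, 19, 20, 21}
(Y ∪ Z) ∪ Z = {6, 7, 8, 9, 10, 11, 14, 15, 16, 17, 19, 20, 21}
((Y ∪ Z) ∪ Z) ∩ Y = {6, 7, 9, 11, 15, 20}
Z ∪ (Y ∪ Z) = {6, 7, 8, 9, 10, 11, 14, 15, 16, 17, 19, 20, 21}
Y ∩ (Z ∪ (Y ∪ Z)) = {6, 7, 9, 11, 15, 20}
Both equal {6, 7, 9, 11, 15, 20}, so ((Y ∪ Z) ∪ Z) ∩ Y = Y ∩ (Z ∪ (Y ∪ Z)).

Yes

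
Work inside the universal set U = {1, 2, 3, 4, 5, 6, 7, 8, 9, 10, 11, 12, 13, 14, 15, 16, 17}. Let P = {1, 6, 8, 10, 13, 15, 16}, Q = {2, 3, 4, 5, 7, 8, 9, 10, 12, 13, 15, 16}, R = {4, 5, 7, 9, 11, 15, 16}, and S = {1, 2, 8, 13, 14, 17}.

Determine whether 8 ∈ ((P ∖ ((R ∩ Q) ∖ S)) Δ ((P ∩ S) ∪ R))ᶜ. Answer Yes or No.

Yes

8 ∉ R and 8 ∈ Q, so 8 ∉ R ∩ Q
8 ∉ (R ∩ Q) and 8 ∈ S, so 8 ∉ (R ∩ Q) ∖ S
8 ∈ P and 8 ∉ ((R ∩ Q) ∖ S), so 8 ∈ P ∖ ((R ∩ Q) ∖ S)
8 ∈ P and 8 ∈ S, so 8 ∈ P ∩ S
8 ∈ (P ∩ S) and 8 ∉ R, so 8 ∈ (P ∩ S) ∪ R
8 ∈ (P ∖ ((R ∩ Q) ∖ S)) and 8 ∈ ((P ∩ S) ∪ R), so 8 ∉ (P ∖ ((R ∩ Q) ∖ S)) Δ ((P ∩ S) ∪ R)
8 ∈ ((P ∖ ((R ∩ Q) ∖ S)) Δ ((P ∩ S) ∪ R))ᶜ since 8 ∉ ((P ∖ ((R ∩ Q) ∖ S)) Δ ((P ∩ S) ∪ R))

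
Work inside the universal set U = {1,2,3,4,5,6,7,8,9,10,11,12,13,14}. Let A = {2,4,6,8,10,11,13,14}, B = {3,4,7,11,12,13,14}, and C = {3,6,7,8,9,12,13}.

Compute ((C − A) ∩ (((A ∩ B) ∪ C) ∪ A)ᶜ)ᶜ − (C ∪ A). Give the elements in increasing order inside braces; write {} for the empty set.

C − A = {3,7,9,12}
A ∩ B = {4,11,13,14}
(A ∩ B) ∪ C = {3,4,6,7,8,9,11,12,13,14}
((A ∩ B) ∪ C) ∪ A = {2,3,4,6,7,8,9,10,11,12,13,14}
(((A ∩ B) ∪ C) ∪ A)ᶜ = {1,5}
(C − A) ∩ (((A ∩ B) ∪ C) ∪ A)ᶜ = {}
((C − A) ∩ (((A ∩ B) ∪ C) ∪ A)ᶜ)ᶜ = {1,2,3,4,5,6,7,8,9,10,11,12,13,14}
C ∪ A = {2,3,4,6,7,8,9,10,11,12,13,14}
((C − A) ∩ (((A ∩ B) ∪ C) ∪ A)ᶜ)ᶜ − (C ∪ A) = {1,5}

{1,5}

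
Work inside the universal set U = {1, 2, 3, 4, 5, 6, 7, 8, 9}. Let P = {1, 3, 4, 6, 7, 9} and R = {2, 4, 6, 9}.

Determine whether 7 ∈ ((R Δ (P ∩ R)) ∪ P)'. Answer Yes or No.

No

7 ∈ P and 7 ∉ R, so 7 ∉ P ∩ R
7 ∉ R and 7 ∉ (P ∩ R), so 7 ∉ R Δ (P ∩ R)
7 ∉ (R Δ (P ∩ R)) and 7 ∈ P, so 7 ∈ (R Δ (P ∩ R)) ∪ P
7 ∉ ((R Δ (P ∩ R)) ∪ P)' since 7 ∈ ((R Δ (P ∩ R)) ∪ P)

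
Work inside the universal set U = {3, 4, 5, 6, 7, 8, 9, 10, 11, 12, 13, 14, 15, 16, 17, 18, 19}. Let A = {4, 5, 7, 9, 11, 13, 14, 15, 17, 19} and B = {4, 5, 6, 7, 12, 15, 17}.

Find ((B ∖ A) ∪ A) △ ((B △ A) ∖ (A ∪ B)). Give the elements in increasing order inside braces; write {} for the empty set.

{4, 5, 6, 7, 9, 11, 12, 13, 14, 15, 17, 19}

B ∖ A = {6, 12}
(B ∖ A) ∪ A = {4, 5, 6, 7, 9, 11, 12, 13, 14, 15, 17, 19}
B △ A = {6, 9, 11, 12, 13, 14, 19}
A ∪ B = {4, 5, 6, 7, 9, 11, 12, 13, 14, 15, 17, 19}
(B △ A) ∖ (A ∪ B) = {}
((B ∖ A) ∪ A) △ ((B △ A) ∖ (A ∪ B)) = {4, 5, 6, 7, 9, 11, 12, 13, 14, 15, 17, 19}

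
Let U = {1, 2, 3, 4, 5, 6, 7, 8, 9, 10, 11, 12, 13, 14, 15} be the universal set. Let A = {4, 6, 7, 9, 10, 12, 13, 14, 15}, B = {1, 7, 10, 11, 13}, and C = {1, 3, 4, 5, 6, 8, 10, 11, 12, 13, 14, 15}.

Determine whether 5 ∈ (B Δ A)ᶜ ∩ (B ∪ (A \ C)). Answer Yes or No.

No

5 ∉ B and 5 ∉ A, so 5 ∉ B Δ A
5 ∈ (B Δ A)ᶜ since 5 ∉ (B Δ A)
5 ∉ A and 5 ∈ C, so 5 ∉ A \ C
5 ∉ B and 5 ∉ (A \ C), so 5 ∉ B ∪ (A \ C)
5 ∈ (B Δ A)ᶜ and 5 ∉ (B ∪ (A \ C)), so 5 ∉ (B Δ A)ᶜ ∩ (B ∪ (A \ C))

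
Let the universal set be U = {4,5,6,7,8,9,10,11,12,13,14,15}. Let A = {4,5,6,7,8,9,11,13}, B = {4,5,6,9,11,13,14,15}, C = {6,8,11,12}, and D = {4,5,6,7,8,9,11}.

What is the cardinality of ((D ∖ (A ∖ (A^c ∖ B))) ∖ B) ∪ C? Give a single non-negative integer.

4

A^c = {10,12,14,15}
A^c ∖ B = {10,12}
A ∖ (A^c ∖ B) = {4,5,6,7,8,9,11,13}
D ∖ (A ∖ (A^c ∖ B)) = {}
(D ∖ (A ∖ (A^c ∖ B))) ∖ B = {}
((D ∖ (A ∖ (A^c ∖ B))) ∖ B) ∪ C = {6,8,11,12}
|((D ∖ (A ∖ (A^c ∖ B))) ∖ B) ∪ C| = 4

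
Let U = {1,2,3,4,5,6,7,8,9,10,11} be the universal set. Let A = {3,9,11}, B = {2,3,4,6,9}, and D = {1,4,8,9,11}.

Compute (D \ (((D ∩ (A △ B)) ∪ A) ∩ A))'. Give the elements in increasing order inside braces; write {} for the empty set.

A △ B = {2,4,6,11}
D ∩ (A △ B) = {4,11}
(D ∩ (A △ B)) ∪ A = {3,4,9,11}
((D ∩ (A △ B)) ∪ A) ∩ A = {3,9,11}
D \ (((D ∩ (A △ B)) ∪ A) ∩ A) = {1,4,8}
(D \ (((D ∩ (A △ B)) ∪ A) ∩ A))' = {2,3,5,6,7,9,10,11}

{2,3,5,6,7,9,10,11}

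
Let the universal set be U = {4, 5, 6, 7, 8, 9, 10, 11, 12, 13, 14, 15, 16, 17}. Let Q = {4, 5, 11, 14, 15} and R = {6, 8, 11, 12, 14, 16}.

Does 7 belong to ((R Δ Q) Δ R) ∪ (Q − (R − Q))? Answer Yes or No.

No

7 ∉ R and 7 ∉ Q, so 7 ∉ R Δ Q
7 ∉ (R Δ Q) and 7 ∉ R, so 7 ∉ (R Δ Q) Δ R
7 ∉ R and 7 ∉ Q, so 7 ∉ R − Q
7 ∉ Q and 7 ∉ (R − Q), so 7 ∉ Q − (R − Q)
7 ∉ ((R Δ Q) Δ R) and 7 ∉ (Q − (R − Q)), so 7 ∉ ((R Δ Q) Δ R) ∪ (Q − (R − Q))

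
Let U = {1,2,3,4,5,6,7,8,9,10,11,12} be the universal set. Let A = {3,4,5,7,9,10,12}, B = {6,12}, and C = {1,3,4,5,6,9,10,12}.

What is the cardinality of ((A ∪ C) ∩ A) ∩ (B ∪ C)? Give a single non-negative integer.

6

A ∪ C = {1,3,4,5,6,7,9,10,12}
(A ∪ C) ∩ A = {3,4,5,7,9,10,12}
B ∪ C = {1,3,4,5,6,9,10,12}
((A ∪ C) ∩ A) ∩ (B ∪ C) = {3,4,5,9,10,12}
|((A ∪ C) ∩ A) ∩ (B ∪ C)| = 6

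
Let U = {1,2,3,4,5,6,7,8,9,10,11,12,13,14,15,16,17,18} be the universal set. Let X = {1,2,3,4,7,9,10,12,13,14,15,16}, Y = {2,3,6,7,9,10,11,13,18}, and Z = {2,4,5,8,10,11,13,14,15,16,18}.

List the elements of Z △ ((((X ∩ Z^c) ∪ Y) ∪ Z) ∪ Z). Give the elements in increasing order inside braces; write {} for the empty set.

{1,3,6,7,9,12}

Z^c = {1,3,6,7,9,12,17}
X ∩ Z^c = {1,3,7,9,12}
(X ∩ Z^c) ∪ Y = {1,2,3,6,7,9,10,11,12,13,18}
((X ∩ Z^c) ∪ Y) ∪ Z = {1,2,3,4,5,6,7,8,9,10,11,12,13,14,15,16,18}
(((X ∩ Z^c) ∪ Y) ∪ Z) ∪ Z = {1,2,3,4,5,6,7,8,9,10,11,12,13,14,15,16,18}
Z △ ((((X ∩ Z^c) ∪ Y) ∪ Z) ∪ Z) = {1,3,6,7,9,12}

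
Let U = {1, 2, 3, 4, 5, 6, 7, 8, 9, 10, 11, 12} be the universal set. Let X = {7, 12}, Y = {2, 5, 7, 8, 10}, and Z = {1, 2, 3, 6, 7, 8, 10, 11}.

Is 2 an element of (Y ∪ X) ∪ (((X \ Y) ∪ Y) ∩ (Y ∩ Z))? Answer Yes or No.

2 ∈ Y and 2 ∉ X, so 2 ∈ Y ∪ X
2 ∉ X and 2 ∈ Y, so 2 ∉ X \ Y
2 ∉ (X \ Y) and 2 ∈ Y, so 2 ∈ (X \ Y) ∪ Y
2 ∈ Y and 2 ∈ Z, so 2 ∈ Y ∩ Z
2 ∈ ((X \ Y) ∪ Y) and 2 ∈ (Y ∩ Z), so 2 ∈ ((X \ Y) ∪ Y) ∩ (Y ∩ Z)
2 ∈ (Y ∪ X) and 2 ∈ (((X \ Y) ∪ Y) ∩ (Y ∩ Z)), so 2 ∈ (Y ∪ X) ∪ (((X \ Y) ∪ Y) ∩ (Y ∩ Z))

Yes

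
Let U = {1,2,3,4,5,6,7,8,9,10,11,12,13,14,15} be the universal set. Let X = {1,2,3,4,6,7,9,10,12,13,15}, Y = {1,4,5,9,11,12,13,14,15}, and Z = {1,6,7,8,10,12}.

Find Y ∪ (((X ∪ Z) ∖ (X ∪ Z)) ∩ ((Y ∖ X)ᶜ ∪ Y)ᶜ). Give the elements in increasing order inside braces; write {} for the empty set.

X ∪ Z = {1,2,3,4,6,7,8,9,10,12,13,15}
(X ∪ Z) ∖ (X ∪ Z) = {}
Y ∖ X = {5,11,14}
(Y ∖ X)ᶜ = {1,2,3,4,6,7,8,9,10,12,13,15}
(Y ∖ X)ᶜ ∪ Y = {1,2,3,4,5,6,7,8,9,10,11,12,13,14,15}
((Y ∖ X)ᶜ ∪ Y)ᶜ = {}
((X ∪ Z) ∖ (X ∪ Z)) ∩ ((Y ∖ X)ᶜ ∪ Y)ᶜ = {}
Y ∪ (((X ∪ Z) ∖ (X ∪ Z)) ∩ ((Y ∖ X)ᶜ ∪ Y)ᶜ) = {1,4,5,9,11,12,13,14,15}

{1,4,5,9,11,12,13,14,15}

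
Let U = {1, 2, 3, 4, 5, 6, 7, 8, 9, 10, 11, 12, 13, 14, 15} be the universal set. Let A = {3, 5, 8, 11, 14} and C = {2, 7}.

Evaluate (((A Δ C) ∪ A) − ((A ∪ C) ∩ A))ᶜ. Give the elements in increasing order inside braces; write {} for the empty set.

A Δ C = {2, 3, 5, 7, 8, 11, 14}
(A Δ C) ∪ A = {2, 3, 5, 7, 8, 11, 14}
A ∪ C = {2, 3, 5, 7, 8, 11, 14}
(A ∪ C) ∩ A = {3, 5, 8, 11, 14}
((A Δ C) ∪ A) − ((A ∪ C) ∩ A) = {2, 7}
(((A Δ C) ∪ A) − ((A ∪ C) ∩ A))ᶜ = {1, 3, 4, 5, 6, 8, 9, 10, 11, 12, 13, 14, 15}

{1, 3, 4, 5, 6, 8, 9, 10, 11, 12, 13, 14, 15}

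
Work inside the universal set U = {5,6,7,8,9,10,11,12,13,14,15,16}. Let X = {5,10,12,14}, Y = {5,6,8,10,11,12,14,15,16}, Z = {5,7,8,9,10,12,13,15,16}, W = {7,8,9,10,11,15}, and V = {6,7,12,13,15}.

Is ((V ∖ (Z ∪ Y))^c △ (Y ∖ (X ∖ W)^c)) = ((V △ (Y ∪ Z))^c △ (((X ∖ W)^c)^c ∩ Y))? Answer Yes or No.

No

Z ∪ Y = {5,6,7,8,9,10,11,12,13,14,15,16}
V ∖ (Z ∪ Y) = {}
(V ∖ (Z ∪ Y))^c = {5,6,7,8,9,10,11,12,13,14,15,16}
X ∖ W = {5,12,14}
(X ∖ W)^c = {6,7,8,9,10,11,13,15,16}
Y ∖ (X ∖ W)^c = {5,12,14}
(V ∖ (Z ∪ Y))^c △ (Y ∖ (X ∖ W)^c) = {6,7,8,9,10,11,13,15,16}
Y ∪ Z = {5,6,7,8,9,10,11,12,13,14,15,16}
V △ (Y ∪ Z) = {5,8,9,10,11,14,16}
(V △ (Y ∪ Z))^c = {6,7,12,13,15}
((X ∖ W)^c)^c = {5,12,14}
((X ∖ W)^c)^c ∩ Y = {5,12,14}
(V △ (Y ∪ Z))^c △ (((X ∖ W)^c)^c ∩ Y) = {5,6,7,13,14,15}
5 ∈ (V △ (Y ∪ Z))^c △ (((X ∖ W)^c)^c ∩ Y) but 5 ∉ (V ∖ (Z ∪ Y))^c △ (Y ∖ (X ∖ W)^c), so they differ.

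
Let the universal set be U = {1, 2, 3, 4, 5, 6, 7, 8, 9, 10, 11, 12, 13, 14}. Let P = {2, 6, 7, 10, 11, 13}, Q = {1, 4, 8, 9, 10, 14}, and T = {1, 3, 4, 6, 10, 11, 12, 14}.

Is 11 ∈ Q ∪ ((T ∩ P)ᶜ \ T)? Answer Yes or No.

11 ∈ T and 11 ∈ P, so 11 ∈ T ∩ P
11 ∉ (T ∩ P)ᶜ since 11 ∈ (T ∩ P)
11 ∉ (T ∩ P)ᶜ and 11 ∈ T, so 11 ∉ (T ∩ P)ᶜ \ T
11 ∉ Q and 11 ∉ ((T ∩ P)ᶜ \ T), so 11 ∉ Q ∪ ((T ∩ P)ᶜ \ T)

No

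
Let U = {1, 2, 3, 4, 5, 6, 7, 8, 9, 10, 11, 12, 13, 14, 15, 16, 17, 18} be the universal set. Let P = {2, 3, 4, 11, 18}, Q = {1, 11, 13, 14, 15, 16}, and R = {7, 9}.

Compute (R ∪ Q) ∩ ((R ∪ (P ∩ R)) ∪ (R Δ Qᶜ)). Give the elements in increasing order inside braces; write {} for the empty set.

R ∪ Q = {1, 7, 9, 11, 13, 14, 15, 16}
P ∩ R = {}
R ∪ (P ∩ R) = {7, 9}
Qᶜ = {2, 3, 4, 5, 6, 7, 8, 9, 10, 12, 17, 18}
R Δ Qᶜ = {2, 3, 4, 5, 6, 8, 10, 12, 17, 18}
(R ∪ (P ∩ R)) ∪ (R Δ Qᶜ) = {2, 3, 4, 5, 6, 7, 8, 9, 10, 12, 17, 18}
(R ∪ Q) ∩ ((R ∪ (P ∩ R)) ∪ (R Δ Qᶜ)) = {7, 9}

{7, 9}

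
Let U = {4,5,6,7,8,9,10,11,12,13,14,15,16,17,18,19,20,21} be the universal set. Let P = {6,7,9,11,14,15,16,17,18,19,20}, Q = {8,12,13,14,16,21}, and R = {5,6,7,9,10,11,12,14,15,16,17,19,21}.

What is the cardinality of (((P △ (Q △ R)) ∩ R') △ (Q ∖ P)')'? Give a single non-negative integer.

Q △ R = {5,6,7,8,9,10,11,13,15,17,19}
P △ (Q △ R) = {5,8,10,13,14,16,18,20}
R' = {4,8,13,18,20}
(P △ (Q △ R)) ∩ R' = {8,13,18,20}
Q ∖ P = {8,12,13,21}
(Q ∖ P)' = {4,5,6,7,9,10,11,14,15,16,17,18,19,20}
((P △ (Q △ R)) ∩ R') △ (Q ∖ P)' = {4,5,6,7,8,9,10,11,13,14,15,16,17,19}
(((P △ (Q △ R)) ∩ R') △ (Q ∖ P)')' = {12,18,20,21}
|(((P △ (Q △ R)) ∩ R') △ (Q ∖ P)')'| = 4

4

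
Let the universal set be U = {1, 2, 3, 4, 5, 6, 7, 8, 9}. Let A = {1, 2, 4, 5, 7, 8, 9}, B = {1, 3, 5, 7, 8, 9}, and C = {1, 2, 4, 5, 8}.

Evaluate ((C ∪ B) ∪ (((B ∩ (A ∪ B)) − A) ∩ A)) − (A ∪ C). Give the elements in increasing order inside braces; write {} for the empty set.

{3}

C ∪ B = {1, 2, 3, 4, 5, 7, 8, 9}
A ∪ B = {1, 2, 3, 4, 5, 7, 8, 9}
B ∩ (A ∪ B) = {1, 3, 5, 7, 8, 9}
(B ∩ (A ∪ B)) − A = {3}
((B ∩ (A ∪ B)) − A) ∩ A = {}
(C ∪ B) ∪ (((B ∩ (A ∪ B)) − A) ∩ A) = {1, 2, 3, 4, 5, 7, 8, 9}
A ∪ C = {1, 2, 4, 5, 7, 8, 9}
((C ∪ B) ∪ (((B ∩ (A ∪ B)) − A) ∩ A)) − (A ∪ C) = {3}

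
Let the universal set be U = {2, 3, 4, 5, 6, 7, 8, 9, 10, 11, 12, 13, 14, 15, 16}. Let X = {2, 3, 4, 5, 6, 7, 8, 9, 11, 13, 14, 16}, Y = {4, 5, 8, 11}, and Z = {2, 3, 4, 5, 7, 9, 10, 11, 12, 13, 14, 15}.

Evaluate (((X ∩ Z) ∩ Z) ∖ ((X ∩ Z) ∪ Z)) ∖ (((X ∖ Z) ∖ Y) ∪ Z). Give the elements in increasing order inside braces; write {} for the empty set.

{}

X ∩ Z = {2, 3, 4, 5, 7, 9, 11, 13, 14}
(X ∩ Z) ∩ Z = {2, 3, 4, 5, 7, 9, 11, 13, 14}
(X ∩ Z) ∪ Z = {2, 3, 4, 5, 7, 9, 10, 11, 12, 13, 14, 15}
((X ∩ Z) ∩ Z) ∖ ((X ∩ Z) ∪ Z) = {}
X ∖ Z = {6, 8, 16}
(X ∖ Z) ∖ Y = {6, 16}
((X ∖ Z) ∖ Y) ∪ Z = {2, 3, 4, 5, 6, 7, 9, 10, 11, 12, 13, 14, 15, 16}
(((X ∩ Z) ∩ Z) ∖ ((X ∩ Z) ∪ Z)) ∖ (((X ∖ Z) ∖ Y) ∪ Z) = {}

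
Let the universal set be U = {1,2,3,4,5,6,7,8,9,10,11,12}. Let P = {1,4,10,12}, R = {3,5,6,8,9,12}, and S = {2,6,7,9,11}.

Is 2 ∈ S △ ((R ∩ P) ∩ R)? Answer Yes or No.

Yes

2 ∉ R and 2 ∉ P, so 2 ∉ R ∩ P
2 ∉ (R ∩ P) and 2 ∉ R, so 2 ∉ (R ∩ P) ∩ R
2 ∈ S and 2 ∉ ((R ∩ P) ∩ R), so 2 ∈ S △ ((R ∩ P) ∩ R)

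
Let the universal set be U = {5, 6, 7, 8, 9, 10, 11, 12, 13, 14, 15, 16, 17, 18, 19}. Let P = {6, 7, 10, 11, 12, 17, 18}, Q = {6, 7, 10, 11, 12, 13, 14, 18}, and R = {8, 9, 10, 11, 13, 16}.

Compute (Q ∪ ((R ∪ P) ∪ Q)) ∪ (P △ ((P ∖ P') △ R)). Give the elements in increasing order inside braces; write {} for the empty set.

{6, 7, 8, 9, 10, 11, 12, 13, 14, 16, 17, 18}

R ∪ P = {6, 7, 8, 9, 10, 11, 12, 13, 16, 17, 18}
(R ∪ P) ∪ Q = {6, 7, 8, 9, 10, 11, 12, 13, 14, 16, 17, 18}
Q ∪ ((R ∪ P) ∪ Q) = {6, 7, 8, 9, 10, 11, 12, 13, 14, 16, 17, 18}
P' = {5, 8, 9, 13, 14, 15, 16, 19}
P ∖ P' = {6, 7, 10, 11, 12, 17, 18}
(P ∖ P') △ R = {6, 7, 8, 9, 12, 13, 16, 17, 18}
P △ ((P ∖ P') △ R) = {8, 9, 10, 11, 13, 16}
(Q ∪ ((R ∪ P) ∪ Q)) ∪ (P △ ((P ∖ P') △ R)) = {6, 7, 8, 9, 10, 11, 12, 13, 14, 16, 17, 18}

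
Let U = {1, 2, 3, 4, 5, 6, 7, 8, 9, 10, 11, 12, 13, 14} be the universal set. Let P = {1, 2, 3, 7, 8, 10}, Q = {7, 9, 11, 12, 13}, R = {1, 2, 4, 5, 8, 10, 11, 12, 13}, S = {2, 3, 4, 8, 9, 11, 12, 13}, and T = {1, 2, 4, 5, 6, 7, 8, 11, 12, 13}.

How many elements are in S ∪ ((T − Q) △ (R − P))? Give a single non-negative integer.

T − Q = {1, 2, 4, 5, 6, 8}
R − P = {4, 5, 11, 12, 13}
(T − Q) △ (R − P) = {1, 2, 6, 8, 11, 12, 13}
S ∪ ((T − Q) △ (R − P)) = {1, 2, 3, 4, 6, 8, 9, 11, 12, 13}
|S ∪ ((T − Q) △ (R − P))| = 10

10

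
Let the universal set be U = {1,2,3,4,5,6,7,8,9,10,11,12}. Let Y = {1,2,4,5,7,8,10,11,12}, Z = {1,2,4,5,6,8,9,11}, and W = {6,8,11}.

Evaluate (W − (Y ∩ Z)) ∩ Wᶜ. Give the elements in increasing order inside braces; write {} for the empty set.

{}

Y ∩ Z = {1,2,4,5,8,11}
W − (Y ∩ Z) = {6}
Wᶜ = {1,2,3,4,5,7,9,10,12}
(W − (Y ∩ Z)) ∩ Wᶜ = {}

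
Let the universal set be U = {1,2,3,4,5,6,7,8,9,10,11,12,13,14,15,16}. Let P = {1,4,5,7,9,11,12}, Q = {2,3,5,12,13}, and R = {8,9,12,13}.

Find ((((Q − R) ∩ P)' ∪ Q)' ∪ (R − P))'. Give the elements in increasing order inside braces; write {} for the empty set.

Q − R = {2,3,5}
(Q − R) ∩ P = {5}
((Q − R) ∩ P)' = {1,2,3,4,6,7,8,9,10,11,12,13,14,15,16}
((Q − R) ∩ P)' ∪ Q = {1,2,3,4,5,6,7,8,9,10,11,12,13,14,15,16}
(((Q − R) ∩ P)' ∪ Q)' = {}
R − P = {8,13}
(((Q − R) ∩ P)' ∪ Q)' ∪ (R − P) = {8,13}
((((Q − R) ∩ P)' ∪ Q)' ∪ (R − P))' = {1,2,3,4,5,6,7,9,10,11,12,14,15,16}

{1,2,3,4,5,6,7,9,10,11,12,14,15,16}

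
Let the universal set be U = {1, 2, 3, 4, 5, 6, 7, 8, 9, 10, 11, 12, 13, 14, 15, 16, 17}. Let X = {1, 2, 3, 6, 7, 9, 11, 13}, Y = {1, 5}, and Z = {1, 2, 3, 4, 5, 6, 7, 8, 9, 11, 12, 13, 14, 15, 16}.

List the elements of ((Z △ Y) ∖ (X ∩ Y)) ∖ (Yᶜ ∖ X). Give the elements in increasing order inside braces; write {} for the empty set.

Z △ Y = {2, 3, 4, 6, 7, 8, 9, 11, 12, 13, 14, 15, 16}
X ∩ Y = {1}
(Z △ Y) ∖ (X ∩ Y) = {2, 3, 4, 6, 7, 8, 9, 11, 12, 13, 14, 15, 16}
Yᶜ = {2, 3, 4, 6, 7, 8, 9, 10, 11, 12, 13, 14, 15, 16, 17}
Yᶜ ∖ X = {4, 8, 10, 12, 14, 15, 16, 17}
((Z △ Y) ∖ (X ∩ Y)) ∖ (Yᶜ ∖ X) = {2, 3, 6, 7, 9, 11, 13}

{2, 3, 6, 7, 9, 11, 13}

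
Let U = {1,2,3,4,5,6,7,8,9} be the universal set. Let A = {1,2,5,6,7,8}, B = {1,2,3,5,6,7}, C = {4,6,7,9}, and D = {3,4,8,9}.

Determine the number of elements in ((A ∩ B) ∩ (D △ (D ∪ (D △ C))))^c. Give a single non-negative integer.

7

A ∩ B = {1,2,5,6,7}
D △ C = {3,6,7,8}
D ∪ (D △ C) = {3,4,6,7,8,9}
D △ (D ∪ (D △ C)) = {6,7}
(A ∩ B) ∩ (D △ (D ∪ (D △ C))) = {6,7}
((A ∩ B) ∩ (D △ (D ∪ (D △ C))))^c = {1,2,3,4,5,8,9}
|((A ∩ B) ∩ (D △ (D ∪ (D △ C))))^c| = 7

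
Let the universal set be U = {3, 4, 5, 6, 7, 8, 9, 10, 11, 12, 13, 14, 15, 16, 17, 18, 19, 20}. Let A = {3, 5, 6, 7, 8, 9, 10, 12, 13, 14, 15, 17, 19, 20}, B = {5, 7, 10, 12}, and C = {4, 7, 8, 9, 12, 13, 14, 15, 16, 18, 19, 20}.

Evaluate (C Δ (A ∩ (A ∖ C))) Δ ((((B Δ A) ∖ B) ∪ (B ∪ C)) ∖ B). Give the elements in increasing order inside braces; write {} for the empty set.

{5, 7, 10, 12}

A ∖ C = {3, 5, 6, 10, 17}
A ∩ (A ∖ C) = {3, 5, 6, 10, 17}
C Δ (A ∩ (A ∖ C)) = {3, 4, 5, 6, 7, 8, 9, 10, 12, 13, 14, 15, 16, 17, 18, 19, 20}
B Δ A = {3, 6, 8, 9, 13, 14, 15, 17, 19, 20}
(B Δ A) ∖ B = {3, 6, 8, 9, 13, 14, 15, 17, 19, 20}
B ∪ C = {4, 5, 7, 8, 9, 10, 12, 13, 14, 15, 16, 18, 19, 20}
((B Δ A) ∖ B) ∪ (B ∪ C) = {3, 4, 5, 6, 7, 8, 9, 10, 12, 13, 14, 15, 16, 17, 18, 19, 20}
(((B Δ A) ∖ B) ∪ (B ∪ C)) ∖ B = {3, 4, 6, 8, 9, 13, 14, 15, 16, 17, 18, 19, 20}
(C Δ (A ∩ (A ∖ C))) Δ ((((B Δ A) ∖ B) ∪ (B ∪ C)) ∖ B) = {5, 7, 10, 12}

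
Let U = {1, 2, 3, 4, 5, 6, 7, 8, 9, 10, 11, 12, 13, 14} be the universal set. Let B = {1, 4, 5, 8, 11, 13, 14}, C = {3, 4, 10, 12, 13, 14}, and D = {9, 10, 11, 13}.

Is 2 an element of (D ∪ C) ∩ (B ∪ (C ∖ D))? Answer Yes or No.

No

2 ∉ D and 2 ∉ C, so 2 ∉ D ∪ C
2 ∉ C and 2 ∉ D, so 2 ∉ C ∖ D
2 ∉ B and 2 ∉ (C ∖ D), so 2 ∉ B ∪ (C ∖ D)
2 ∉ (D ∪ C) and 2 ∉ (B ∪ (C ∖ D)), so 2 ∉ (D ∪ C) ∩ (B ∪ (C ∖ D))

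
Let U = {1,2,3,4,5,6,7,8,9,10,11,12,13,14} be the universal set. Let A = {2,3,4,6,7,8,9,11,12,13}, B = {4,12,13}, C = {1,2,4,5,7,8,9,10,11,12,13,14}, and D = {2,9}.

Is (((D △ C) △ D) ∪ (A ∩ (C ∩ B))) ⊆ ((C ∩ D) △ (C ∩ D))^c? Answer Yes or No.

Yes

D △ C = {1,4,5,7,8,10,11,12,13,14}
(D △ C) △ D = {1,2,4,5,7,8,9,10,11,12,13,14}
C ∩ B = {4,12,13}
A ∩ (C ∩ B) = {4,12,13}
((D △ C) △ D) ∪ (A ∩ (C ∩ B)) = {1,2,4,5,7,8,9,10,11,12,13,14}
C ∩ D = {2,9}
(C ∩ D) △ (C ∩ D) = {}
((C ∩ D) △ (C ∩ D))^c = {1,2,3,4,5,6,7,8,9,10,11,12,13,14}
Every element of {1,2,4,5,7,8,9,10,11,12,13,14} is in {1,2,3,4,5,6,7,8,9,10,11,12,13,14}, so ((D △ C) △ D) ∪ (A ∩ (C ∩ B)) ⊆ ((C ∩ D) △ (C ∩ D))^c.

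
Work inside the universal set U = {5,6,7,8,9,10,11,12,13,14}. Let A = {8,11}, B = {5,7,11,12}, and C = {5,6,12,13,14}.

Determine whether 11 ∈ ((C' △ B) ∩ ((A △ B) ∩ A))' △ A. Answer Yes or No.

No

11 ∉ C, so 11 ∈ C'
11 ∈ C' and 11 ∈ B, so 11 ∉ C' △ B
11 ∈ A and 11 ∈ B, so 11 ∉ A △ B
11 ∉ (A △ B) and 11 ∈ A, so 11 ∉ (A △ B) ∩ A
11 ∉ (C' △ B) and 11 ∉ ((A △ B) ∩ A), so 11 ∉ (C' △ B) ∩ ((A △ B) ∩ A)
11 ∈ ((C' △ B) ∩ ((A △ B) ∩ A))' since 11 ∉ ((C' △ B) ∩ ((A △ B) ∩ A))
11 ∈ ((C' △ B) ∩ ((A △ B) ∩ A))' and 11 ∈ A, so 11 ∉ ((C' △ B) ∩ ((A △ B) ∩ A))' △ A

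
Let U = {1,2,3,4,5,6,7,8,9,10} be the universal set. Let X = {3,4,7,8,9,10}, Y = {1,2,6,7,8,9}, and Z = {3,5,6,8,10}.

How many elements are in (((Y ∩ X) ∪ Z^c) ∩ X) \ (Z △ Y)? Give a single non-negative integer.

2

Y ∩ X = {7,8,9}
Z^c = {1,2,4,7,9}
(Y ∩ X) ∪ Z^c = {1,2,4,7,8,9}
((Y ∩ X) ∪ Z^c) ∩ X = {4,7,8,9}
Z △ Y = {1,2,3,5,7,9,10}
(((Y ∩ X) ∪ Z^c) ∩ X) \ (Z △ Y) = {4,8}
|(((Y ∩ X) ∪ Z^c) ∩ X) \ (Z △ Y)| = 2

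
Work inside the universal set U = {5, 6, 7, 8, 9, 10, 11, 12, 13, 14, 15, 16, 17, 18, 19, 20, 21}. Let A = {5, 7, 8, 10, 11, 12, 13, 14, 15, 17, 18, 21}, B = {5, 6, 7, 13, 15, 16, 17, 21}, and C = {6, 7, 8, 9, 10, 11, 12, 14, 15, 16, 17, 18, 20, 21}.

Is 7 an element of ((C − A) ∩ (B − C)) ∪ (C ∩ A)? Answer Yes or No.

7 ∈ C and 7 ∈ A, so 7 ∉ C − A
7 ∈ B and 7 ∈ C, so 7 ∉ B − C
7 ∉ (C − A) and 7 ∉ (B − C), so 7 ∉ (C − A) ∩ (B − C)
7 ∈ C and 7 ∈ A, so 7 ∈ C ∩ A
7 ∉ ((C − A) ∩ (B − C)) and 7 ∈ (C ∩ A), so 7 ∈ ((C − A) ∩ (B − C)) ∪ (C ∩ A)

Yes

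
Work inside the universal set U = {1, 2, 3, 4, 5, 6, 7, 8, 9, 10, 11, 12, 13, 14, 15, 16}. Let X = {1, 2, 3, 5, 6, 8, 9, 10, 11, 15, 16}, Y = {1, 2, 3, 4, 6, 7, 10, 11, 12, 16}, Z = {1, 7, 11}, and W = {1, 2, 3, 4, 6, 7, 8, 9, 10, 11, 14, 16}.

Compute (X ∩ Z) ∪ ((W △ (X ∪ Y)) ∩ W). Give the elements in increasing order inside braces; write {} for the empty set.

X ∩ Z = {1, 11}
X ∪ Y = {1, 2, 3, 4, 5, 6, 7, 8, 9, 10, 11, 12, 15, 16}
W △ (X ∪ Y) = {5, 12, 14, 15}
(W △ (X ∪ Y)) ∩ W = {14}
(X ∩ Z) ∪ ((W △ (X ∪ Y)) ∩ W) = {1, 11, 14}

{1, 11, 14}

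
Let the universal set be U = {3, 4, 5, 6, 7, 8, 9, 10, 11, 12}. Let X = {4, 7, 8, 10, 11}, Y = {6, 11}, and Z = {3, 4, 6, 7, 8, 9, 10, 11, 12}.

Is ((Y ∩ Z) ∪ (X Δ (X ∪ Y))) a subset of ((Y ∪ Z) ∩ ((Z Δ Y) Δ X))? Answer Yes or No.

No

Y ∩ Z = {6, 11}
X ∪ Y = {4, 6, 7, 8, 10, 11}
X Δ (X ∪ Y) = {6}
(Y ∩ Z) ∪ (X Δ (X ∪ Y)) = {6, 11}
Y ∪ Z = {3, 4, 6, 7, 8, 9, 10, 11, 12}
Z Δ Y = {3, 4, 7, 8, 9, 10, 12}
(Z Δ Y) Δ X = {3, 9, 11, 12}
(Y ∪ Z) ∩ ((Z Δ Y) Δ X) = {3, 9, 11, 12}
6 ∈ (Y ∩ Z) ∪ (X Δ (X ∪ Y)) but 6 ∉ (Y ∪ Z) ∩ ((Z Δ Y) Δ X), so the inclusion fails.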